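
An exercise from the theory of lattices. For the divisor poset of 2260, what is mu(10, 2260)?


In a divisor lattice, mu(a,b) = mu(b/a) where mu is the classical Mobius function.
b/a = 2260/10 = 226
Prime factorization of 226: primes [2, 113]
226 is squarefree with 2 prime factor(s), so mu(226) = (-1)^2 = 1


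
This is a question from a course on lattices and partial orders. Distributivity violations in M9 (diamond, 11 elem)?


Distributive law: a ^ (b v c) = (a ^ b) v (a ^ c).
Check all 11^3 = 1331 ordered triples (a,b,c).
  e.g. a=a1, b=a2, c=a3: lhs=a1 != rhs=0
  e.g. a=a1, b=a2, c=a4: lhs=a1 != rhs=0
Total violating triples: 504


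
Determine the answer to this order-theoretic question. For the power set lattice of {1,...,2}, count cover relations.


A cover relation a -< b holds when a < b with no c strictly between.
Cover relations:
  {} -< {1}
  {} -< {2}
  {1} -< {1,2}
  {2} -< {1,2}
Total: 4


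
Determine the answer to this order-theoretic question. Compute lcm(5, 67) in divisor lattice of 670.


In a divisor lattice, join = lcm (least common multiple).
gcd(5,67) = 1
lcm(5,67) = 5*67/gcd = 335/1 = 335


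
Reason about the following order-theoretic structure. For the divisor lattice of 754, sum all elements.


sigma(n) = sum of divisors.
Divisors of 754: [1, 2, 13, 26, 29, 58, 377, 754]
Sum = 1260


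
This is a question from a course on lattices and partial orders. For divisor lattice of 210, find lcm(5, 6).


In a divisor lattice, join = lcm (least common multiple).
Compute lcm iteratively: start with first element, then lcm(current, next).
Elements: [5, 6]
lcm(5,6) = 30
Final lcm = 30


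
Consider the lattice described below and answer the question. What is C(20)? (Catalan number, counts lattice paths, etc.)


C(n) = C(2n, n) / (n+1).
C(40, 20) = 137846528820
C(20) = 137846528820 / 21 = 6564120420


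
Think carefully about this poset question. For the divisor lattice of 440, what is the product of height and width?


Height = length of longest chain minus 1; width = size of largest antichain.
A maximum chain: 1 | 11 | 55 | 110 | 220 | 440  (height 5).
A maximum antichain: {4, 10, 22, 55}  (width 4).
Product = 5 * 4 = 20


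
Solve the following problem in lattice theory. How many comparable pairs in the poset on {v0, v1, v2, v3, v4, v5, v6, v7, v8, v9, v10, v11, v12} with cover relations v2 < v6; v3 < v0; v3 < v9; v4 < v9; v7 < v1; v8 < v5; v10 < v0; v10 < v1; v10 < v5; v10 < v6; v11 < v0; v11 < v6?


A comparable pair {a,b} has a < b or b < a in the order.
Count unordered pairs where one element is strictly below the other.
Examples: {v0,v3}, {v0,v10}, {v0,v11}, {v1,v7}, ...
Total comparable pairs: 12


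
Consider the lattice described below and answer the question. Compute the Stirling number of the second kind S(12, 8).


S(n,k) = k*S(n-1,k) + S(n-1,k-1).
S(11,8) = 11880, S(11,7) = 63987
S(12,8) = 8*11880 + 63987 = 95040 + 63987
S(12,8) = 159027


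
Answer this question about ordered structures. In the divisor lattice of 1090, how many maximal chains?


A maximal chain goes from the minimum element to a maximal element via cover relations.
Counting all min-to-max paths in the cover graph.
Total maximal chains: 6


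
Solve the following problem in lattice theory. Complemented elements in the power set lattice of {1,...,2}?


An element a is complemented if some b has a meet b = bottom, a join b = top.
every subset A has complement S\A, so all elements are complemented.
Complemented elements: {}, {1}, {2}, {1,2}
Count: 4


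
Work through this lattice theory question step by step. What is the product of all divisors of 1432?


Divisors of 1432: [1, 2, 4, 8, 179, 358, 716, 1432]
Product = n^(d(n)/2) = 1432^(8/2)
Product = 4205058789376


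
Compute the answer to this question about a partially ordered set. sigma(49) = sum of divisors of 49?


sigma(n) = sum of divisors.
Divisors of 49: [1, 7, 49]
Sum = 57


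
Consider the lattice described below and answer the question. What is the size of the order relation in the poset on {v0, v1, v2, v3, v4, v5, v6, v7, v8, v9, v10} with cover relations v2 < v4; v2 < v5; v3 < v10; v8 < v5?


The order relation is {(a,b) : a <= b}, reflexive so it includes (a,a).
Examples: (v0,v0), (v1,v1), (v10,v10), (v2,v2), (v2,v4), ...
Total ordered pairs: 15


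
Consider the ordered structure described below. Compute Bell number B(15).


B(n) = number of set partitions of an n-element set.
B(n) satisfies the recurrence: B(n+1) = sum_k C(n,k)*B(k).
B(15) = 1382958545


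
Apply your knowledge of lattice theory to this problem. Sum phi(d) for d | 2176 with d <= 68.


Divisors of 2176 up to 68: [1, 2, 4, 8, 16, 17, 32, 34, 64, 68]
phi values: [1, 1, 2, 4, 8, 16, 16, 16, 32, 32]
Sum = 128


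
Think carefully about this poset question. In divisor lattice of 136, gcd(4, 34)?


Meet=gcd.
gcd(4,34)=2


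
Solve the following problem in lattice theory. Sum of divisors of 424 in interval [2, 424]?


Interval [2,424] in divisors of 424: [2, 4, 8, 106, 212, 424]
Sum = 756


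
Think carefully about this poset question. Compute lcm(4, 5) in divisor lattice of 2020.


In a divisor lattice, join = lcm (least common multiple).
gcd(4,5) = 1
lcm(4,5) = 4*5/gcd = 20/1 = 20


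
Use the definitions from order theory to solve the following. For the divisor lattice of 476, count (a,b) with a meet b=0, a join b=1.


Complement pair (a,b): a meet b = bottom, a join b = top.
Here: gcd(a,b)=1 and lcm(a,b)=476, i.e. a*b=476 with a,b coprime.
Pairs found: (1,476), (4,119), (7,68), (17,28), ... (4 more)
Total ordered pairs: 8


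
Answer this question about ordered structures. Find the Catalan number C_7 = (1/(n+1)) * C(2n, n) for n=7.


C(n) = C(2n, n) / (n+1).
C(14, 7) = 3432
C(7) = 3432 / 8 = 429


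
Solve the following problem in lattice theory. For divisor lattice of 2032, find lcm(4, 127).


In a divisor lattice, join = lcm (least common multiple).
Compute lcm iteratively: start with first element, then lcm(current, next).
Elements: [4, 127]
lcm(4,127) = 508
Final lcm = 508


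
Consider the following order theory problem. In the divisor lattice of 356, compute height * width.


Height = length of longest chain minus 1; width = size of largest antichain.
A maximum chain: 1 | 89 | 178 | 356  (height 3).
A maximum antichain: {2, 89}  (width 2).
Product = 3 * 2 = 6


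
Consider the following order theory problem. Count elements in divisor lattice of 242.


Divisors of 242: [1, 2, 11, 22, 121, 242]
Count: 6


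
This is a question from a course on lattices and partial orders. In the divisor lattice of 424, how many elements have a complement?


An element a is complemented if some b has a meet b = bottom, a join b = top.
a is complemented iff gcd(a, n/a)=1, i.e. a is a unitary divisor of 424.
Complemented elements: 1, 8, 53, 424
Count: 4


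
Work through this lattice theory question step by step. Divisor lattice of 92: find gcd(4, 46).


In a divisor lattice, meet = gcd (greatest common divisor).
By Euclidean algorithm or factoring: gcd(4,46) = 2


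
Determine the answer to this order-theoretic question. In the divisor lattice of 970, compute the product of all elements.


Divisors of 970: [1, 2, 5, 10, 97, 194, 485, 970]
Product = n^(d(n)/2) = 970^(8/2)
Product = 885292810000


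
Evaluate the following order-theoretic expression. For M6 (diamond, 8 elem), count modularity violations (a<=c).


Modular law: if a <= c then a v (b ^ c) = (a v b) ^ c.
Check all triples (a,b,c) with a <= c among 8 elements.
This lattice is modular (diamonds M_m and their chain-products are modular).
Total violating triples: 0


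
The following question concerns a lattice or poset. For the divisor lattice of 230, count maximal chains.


A maximal chain goes from the minimum element to a maximal element via cover relations.
Counting all min-to-max paths in the cover graph.
Total maximal chains: 6


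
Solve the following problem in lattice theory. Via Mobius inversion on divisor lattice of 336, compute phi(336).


phi(n) = n * prod_{p|n} (1 - 1/p).
Prime divisors of 336: [2, 3, 7]
phi(336) = 336 * (1 - 1/2) * (1 - 1/3) * (1 - 1/7)
phi(336) = 96


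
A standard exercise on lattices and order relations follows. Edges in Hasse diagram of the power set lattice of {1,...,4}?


A cover relation a -< b holds when a < b with no c strictly between.
Cover relations:
  {} -< {1}
  {} -< {2}
  {} -< {3}
  {} -< {4}
  {1} -< {1,2}
  {1} -< {1,3}
  {1} -< {1,4}
  {2} -< {1,2}
  ...24 more
Total: 32


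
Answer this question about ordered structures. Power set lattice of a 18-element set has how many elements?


Power set = 2^n.
2^18 = 262144


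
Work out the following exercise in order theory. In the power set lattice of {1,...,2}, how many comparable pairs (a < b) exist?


A comparable pair {a,b} has a < b or b < a in the order.
Count unordered pairs where one element is strictly below the other.
Examples: {{},{1}}, {{},{2}}, {{},{1,2}}, {{1},{1,2}}, ...
Total comparable pairs: 5


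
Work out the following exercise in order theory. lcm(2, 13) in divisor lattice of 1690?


Join=lcm.
gcd(2,13)=1
lcm=26


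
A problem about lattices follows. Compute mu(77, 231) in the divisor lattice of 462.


In a divisor lattice, mu(a,b) = mu(b/a) where mu is the classical Mobius function.
b/a = 231/77 = 3
Prime factorization of 3: primes [3]
3 is squarefree with 1 prime factor(s), so mu(3) = (-1)^1 = -1


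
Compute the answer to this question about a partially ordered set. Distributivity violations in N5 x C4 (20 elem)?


Distributive law: a ^ (b v c) = (a ^ b) v (a ^ c).
Check all 20^3 = 8000 ordered triples (a,b,c).
  e.g. a=(b,0), b=(a,0), c=(c,0): lhs=(b,0) != rhs=(a,0)
  e.g. a=(b,0), b=(a,0), c=(c,1): lhs=(b,0) != rhs=(a,0)
Total violating triples: 128


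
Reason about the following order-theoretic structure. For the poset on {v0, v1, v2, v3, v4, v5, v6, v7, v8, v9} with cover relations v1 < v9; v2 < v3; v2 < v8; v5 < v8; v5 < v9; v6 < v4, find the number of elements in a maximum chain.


A chain is a totally ordered subset; we count the number of elements in a maximum chain.
Compute, for each element x, the size of the longest chain ending at x:
  v0: 1
  v1: 1
  v2: 1
  v5: 1
  v6: 1
  v7: 1
  ...
A maximum chain: v2 < v3
Number of elements in the longest chain: 2


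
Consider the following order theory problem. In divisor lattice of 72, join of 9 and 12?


In a divisor lattice, join = lcm (least common multiple).
gcd(9,12) = 3
lcm(9,12) = 9*12/gcd = 108/3 = 36


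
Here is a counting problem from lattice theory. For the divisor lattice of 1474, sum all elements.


sigma(n) = sum of divisors.
Divisors of 1474: [1, 2, 11, 22, 67, 134, 737, 1474]
Sum = 2448


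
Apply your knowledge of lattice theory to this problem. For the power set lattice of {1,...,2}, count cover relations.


A cover relation a -< b holds when a < b with no c strictly between.
Cover relations:
  {} -< {1}
  {} -< {2}
  {1} -< {1,2}
  {2} -< {1,2}
Total: 4


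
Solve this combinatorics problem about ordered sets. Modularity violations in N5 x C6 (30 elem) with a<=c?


Modular law: if a <= c then a v (b ^ c) = (a v b) ^ c.
Check all triples (a,b,c) with a <= c among 30 elements.
  e.g. a=(a,0), b=(c,0), c=(b,0): lhs=(a,0) != rhs=(b,0)
  e.g. a=(a,0), b=(c,1), c=(b,0): lhs=(a,0) != rhs=(b,0)
Total violating triples: 126


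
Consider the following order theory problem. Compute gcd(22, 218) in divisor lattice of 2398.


In a divisor lattice, meet = gcd (greatest common divisor).
By Euclidean algorithm or factoring: gcd(22,218) = 2


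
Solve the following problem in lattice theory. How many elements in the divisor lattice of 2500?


Divisors of 2500: [1, 2, 4, 5, 10, 20, 25, 50, 100, 125, 250, 500, 625, 1250, 2500]
Count: 15


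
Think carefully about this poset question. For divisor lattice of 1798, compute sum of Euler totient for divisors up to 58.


Divisors of 1798 up to 58: [1, 2, 29, 31, 58]
phi values: [1, 1, 28, 30, 28]
Sum = 88


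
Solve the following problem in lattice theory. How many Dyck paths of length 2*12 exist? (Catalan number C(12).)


C(n) = C(2n, n) / (n+1).
C(24, 12) = 2704156
C(12) = 2704156 / 13 = 208012


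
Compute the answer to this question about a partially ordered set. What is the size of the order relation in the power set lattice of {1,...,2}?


The order relation is {(a,b) : a <= b}, reflexive so it includes (a,a).
Examples: ({},{}), ({},{1,2}), ({},{1}), ({},{2}), ({1,2},{1,2}), ...
Total ordered pairs: 9


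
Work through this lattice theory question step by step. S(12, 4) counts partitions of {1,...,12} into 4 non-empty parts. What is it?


S(n,k) = k*S(n-1,k) + S(n-1,k-1).
S(11,4) = 145750, S(11,3) = 28501
S(12,4) = 4*145750 + 28501 = 583000 + 28501
S(12,4) = 611501


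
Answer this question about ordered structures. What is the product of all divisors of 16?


Divisors of 16: [1, 2, 4, 8, 16]
Product = n^(d(n)/2) = 16^(5/2)
Product = 1024


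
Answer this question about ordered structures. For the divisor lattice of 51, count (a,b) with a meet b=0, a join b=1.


Complement pair (a,b): a meet b = bottom, a join b = top.
Here: gcd(a,b)=1 and lcm(a,b)=51, i.e. a*b=51 with a,b coprime.
Pairs found: (1,51), (3,17), (17,3), (51,1)
Total ordered pairs: 4


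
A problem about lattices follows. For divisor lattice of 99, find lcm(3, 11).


In a divisor lattice, join = lcm (least common multiple).
Compute lcm iteratively: start with first element, then lcm(current, next).
Elements: [3, 11]
lcm(3,11) = 33
Final lcm = 33


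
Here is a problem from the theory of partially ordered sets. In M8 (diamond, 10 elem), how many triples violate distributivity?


Distributive law: a ^ (b v c) = (a ^ b) v (a ^ c).
Check all 10^3 = 1000 ordered triples (a,b,c).
  e.g. a=a1, b=a2, c=a3: lhs=a1 != rhs=0
  e.g. a=a1, b=a2, c=a4: lhs=a1 != rhs=0
Total violating triples: 336


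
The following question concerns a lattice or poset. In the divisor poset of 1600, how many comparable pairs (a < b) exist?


A comparable pair {a,b} has a < b or b < a in the order.
Count unordered pairs where one element is strictly below the other.
Examples: {1,2}, {1,4}, {1,5}, {1,8}, ...
Total comparable pairs: 147


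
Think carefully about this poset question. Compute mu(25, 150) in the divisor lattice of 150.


In a divisor lattice, mu(a,b) = mu(b/a) where mu is the classical Mobius function.
b/a = 150/25 = 6
Prime factorization of 6: primes [2, 3]
6 is squarefree with 2 prime factor(s), so mu(6) = (-1)^2 = 1


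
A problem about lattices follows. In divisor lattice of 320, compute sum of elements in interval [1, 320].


Interval [1,320] in divisors of 320: [1, 2, 4, 5, 8, 10, 16, 20, 32, 40, 64, 80, 160, 320]
Sum = 762


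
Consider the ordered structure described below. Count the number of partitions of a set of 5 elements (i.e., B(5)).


B(n) = number of set partitions of an n-element set.
B(n) satisfies the recurrence: B(n+1) = sum_k C(n,k)*B(k).
B(5) = 52


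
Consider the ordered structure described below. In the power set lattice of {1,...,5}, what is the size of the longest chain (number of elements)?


A chain is a totally ordered subset; we count the number of elements in a maximum chain.
Compute, for each element x, the size of the longest chain ending at x:
  {}: 1
  {1}: 2
  {2}: 2
  {3}: 2
  {4}: 2
  {5}: 2
  ...
A maximum chain: {} < {1} < {1,2} < {1,2,3} < {1,2,3,4} < {1,2,3,4,5}
Number of elements in the longest chain: 6


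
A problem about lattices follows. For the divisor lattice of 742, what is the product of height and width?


Height = length of longest chain minus 1; width = size of largest antichain.
A maximum chain: 1 | 53 | 371 | 742  (height 3).
A maximum antichain: {2, 7, 53}  (width 3).
Product = 3 * 3 = 9


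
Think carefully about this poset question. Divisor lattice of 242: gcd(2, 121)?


Meet=gcd.
gcd(2,121)=1


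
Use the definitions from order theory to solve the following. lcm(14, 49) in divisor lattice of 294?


Join=lcm.
gcd(14,49)=7
lcm=98


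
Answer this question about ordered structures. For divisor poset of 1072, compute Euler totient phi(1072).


phi(n) = n * prod_{p|n} (1 - 1/p).
Prime divisors of 1072: [2, 67]
phi(1072) = 1072 * (1 - 1/2) * (1 - 1/67)
phi(1072) = 528


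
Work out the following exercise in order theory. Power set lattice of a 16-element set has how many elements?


Power set = 2^n.
2^16 = 65536


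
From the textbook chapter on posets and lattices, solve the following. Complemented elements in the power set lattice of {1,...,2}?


An element a is complemented if some b has a meet b = bottom, a join b = top.
every subset A has complement S\A, so all elements are complemented.
Complemented elements: {}, {1}, {2}, {1,2}
Count: 4


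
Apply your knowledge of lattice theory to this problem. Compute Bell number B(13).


B(n) = number of set partitions of an n-element set.
B(n) satisfies the recurrence: B(n+1) = sum_k C(n,k)*B(k).
B(13) = 27644437


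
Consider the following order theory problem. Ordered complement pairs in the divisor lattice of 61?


Complement pair (a,b): a meet b = bottom, a join b = top.
Here: gcd(a,b)=1 and lcm(a,b)=61, i.e. a*b=61 with a,b coprime.
Pairs found: (1,61), (61,1)
Total ordered pairs: 2


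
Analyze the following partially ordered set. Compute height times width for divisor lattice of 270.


Height = length of longest chain minus 1; width = size of largest antichain.
A maximum chain: 1 | 5 | 15 | 45 | 135 | 270  (height 5).
A maximum antichain: {6, 9, 10, 15}  (width 4).
Product = 5 * 4 = 20


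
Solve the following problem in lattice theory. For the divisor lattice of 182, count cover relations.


A cover relation a -< b holds when a < b with no c strictly between.
Cover relations:
  1 -< 2
  1 -< 7
  1 -< 13
  2 -< 14
  2 -< 26
  7 -< 14
  7 -< 91
  13 -< 26
  ...4 more
Total: 12


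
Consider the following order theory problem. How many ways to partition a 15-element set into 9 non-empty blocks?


S(n,k) = k*S(n-1,k) + S(n-1,k-1).
S(14,9) = 5135130, S(14,8) = 20912320
S(15,9) = 9*5135130 + 20912320 = 46216170 + 20912320
S(15,9) = 67128490


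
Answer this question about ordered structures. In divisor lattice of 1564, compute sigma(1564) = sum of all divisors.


sigma(n) = sum of divisors.
Divisors of 1564: [1, 2, 4, 17, 23, 34, 46, 68, 92, 391, 782, 1564]
Sum = 3024


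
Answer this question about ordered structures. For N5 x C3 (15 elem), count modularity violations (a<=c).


Modular law: if a <= c then a v (b ^ c) = (a v b) ^ c.
Check all triples (a,b,c) with a <= c among 15 elements.
  e.g. a=(a,0), b=(c,0), c=(b,0): lhs=(a,0) != rhs=(b,0)
  e.g. a=(a,0), b=(c,1), c=(b,0): lhs=(a,0) != rhs=(b,0)
Total violating triples: 18


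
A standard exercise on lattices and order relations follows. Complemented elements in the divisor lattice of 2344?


An element a is complemented if some b has a meet b = bottom, a join b = top.
a is complemented iff gcd(a, n/a)=1, i.e. a is a unitary divisor of 2344.
Complemented elements: 1, 8, 293, 2344
Count: 4


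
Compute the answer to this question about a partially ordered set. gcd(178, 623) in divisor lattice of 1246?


Meet=gcd.
gcd(178,623)=89


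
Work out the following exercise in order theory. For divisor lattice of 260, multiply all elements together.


Divisors of 260: [1, 2, 4, 5, 10, 13, 20, 26, 52, 65, 130, 260]
Product = n^(d(n)/2) = 260^(12/2)
Product = 308915776000000


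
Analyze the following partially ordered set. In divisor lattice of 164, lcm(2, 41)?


Join=lcm.
gcd(2,41)=1
lcm=82


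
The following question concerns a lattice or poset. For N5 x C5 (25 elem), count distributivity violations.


Distributive law: a ^ (b v c) = (a ^ b) v (a ^ c).
Check all 25^3 = 15625 ordered triples (a,b,c).
  e.g. a=(b,0), b=(a,0), c=(c,0): lhs=(b,0) != rhs=(a,0)
  e.g. a=(b,0), b=(a,0), c=(c,1): lhs=(b,0) != rhs=(a,0)
Total violating triples: 250


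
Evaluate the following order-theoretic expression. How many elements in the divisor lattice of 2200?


Divisors of 2200: [1, 2, 4, 5, 8, 10, 11, 20, 22, 25, 40, 44, 50, 55, 88, 100, 110, 200, 220, 275, 440, 550, 1100, 2200]
Count: 24


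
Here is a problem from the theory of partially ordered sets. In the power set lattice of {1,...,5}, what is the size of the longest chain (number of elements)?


A chain is a totally ordered subset; we count the number of elements in a maximum chain.
Compute, for each element x, the size of the longest chain ending at x:
  {}: 1
  {1}: 2
  {2}: 2
  {3}: 2
  {4}: 2
  {5}: 2
  ...
A maximum chain: {} < {1} < {1,2} < {1,2,3} < {1,2,3,4} < {1,2,3,4,5}
Number of elements in the longest chain: 6


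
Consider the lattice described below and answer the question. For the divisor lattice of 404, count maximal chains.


A maximal chain goes from the minimum element to a maximal element via cover relations.
Counting all min-to-max paths in the cover graph.
Total maximal chains: 3


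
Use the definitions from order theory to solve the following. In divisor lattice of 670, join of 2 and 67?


In a divisor lattice, join = lcm (least common multiple).
gcd(2,67) = 1
lcm(2,67) = 2*67/gcd = 134/1 = 134


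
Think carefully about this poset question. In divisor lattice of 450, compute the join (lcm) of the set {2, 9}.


In a divisor lattice, join = lcm (least common multiple).
Compute lcm iteratively: start with first element, then lcm(current, next).
Elements: [2, 9]
lcm(2,9) = 18
Final lcm = 18


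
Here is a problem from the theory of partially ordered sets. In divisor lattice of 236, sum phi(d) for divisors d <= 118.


Divisors of 236 up to 118: [1, 2, 4, 59, 118]
phi values: [1, 1, 2, 58, 58]
Sum = 120


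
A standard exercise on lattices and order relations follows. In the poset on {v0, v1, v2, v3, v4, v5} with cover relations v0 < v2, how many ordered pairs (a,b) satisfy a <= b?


The order relation is {(a,b) : a <= b}, reflexive so it includes (a,a).
Examples: (v0,v0), (v0,v2), (v1,v1), (v2,v2), (v3,v3), ...
Total ordered pairs: 7


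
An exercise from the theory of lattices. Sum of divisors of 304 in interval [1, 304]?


Interval [1,304] in divisors of 304: [1, 2, 4, 8, 16, 19, 38, 76, 152, 304]
Sum = 620


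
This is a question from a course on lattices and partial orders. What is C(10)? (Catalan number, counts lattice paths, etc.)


C(n) = C(2n, n) / (n+1).
C(20, 10) = 184756
C(10) = 184756 / 11 = 16796


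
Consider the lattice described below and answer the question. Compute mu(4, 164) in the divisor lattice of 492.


In a divisor lattice, mu(a,b) = mu(b/a) where mu is the classical Mobius function.
b/a = 164/4 = 41
Prime factorization of 41: primes [41]
41 is squarefree with 1 prime factor(s), so mu(41) = (-1)^1 = -1


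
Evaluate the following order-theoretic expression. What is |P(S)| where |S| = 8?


Power set = 2^n.
2^8 = 256


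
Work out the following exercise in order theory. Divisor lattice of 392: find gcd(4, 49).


In a divisor lattice, meet = gcd (greatest common divisor).
By Euclidean algorithm or factoring: gcd(4,49) = 1


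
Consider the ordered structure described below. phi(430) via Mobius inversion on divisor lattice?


phi(n) = n * prod_{p|n} (1 - 1/p).
Prime divisors of 430: [2, 5, 43]
phi(430) = 430 * (1 - 1/2) * (1 - 1/5) * (1 - 1/43)
phi(430) = 168


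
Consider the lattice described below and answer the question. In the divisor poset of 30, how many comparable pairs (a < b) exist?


A comparable pair {a,b} has a < b or b < a in the order.
Count unordered pairs where one element is strictly below the other.
Examples: {1,2}, {1,3}, {1,5}, {1,6}, ...
Total comparable pairs: 19


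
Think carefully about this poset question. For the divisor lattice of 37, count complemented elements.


An element a is complemented if some b has a meet b = bottom, a join b = top.
a is complemented iff gcd(a, n/a)=1, i.e. a is a unitary divisor of 37.
Complemented elements: 1, 37
Count: 2


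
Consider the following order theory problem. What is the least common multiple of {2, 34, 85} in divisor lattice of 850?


In a divisor lattice, join = lcm (least common multiple).
Compute lcm iteratively: start with first element, then lcm(current, next).
Elements: [2, 34, 85]
lcm(2,34) = 34
lcm(34,85) = 170
Final lcm = 170


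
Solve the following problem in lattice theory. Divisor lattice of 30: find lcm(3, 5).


In a divisor lattice, join = lcm (least common multiple).
gcd(3,5) = 1
lcm(3,5) = 3*5/gcd = 15/1 = 15


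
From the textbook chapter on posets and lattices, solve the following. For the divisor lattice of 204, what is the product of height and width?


Height = length of longest chain minus 1; width = size of largest antichain.
A maximum chain: 1 | 17 | 51 | 102 | 204  (height 4).
A maximum antichain: {4, 6, 34, 51}  (width 4).
Product = 4 * 4 = 16


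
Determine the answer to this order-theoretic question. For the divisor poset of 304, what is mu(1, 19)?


In a divisor lattice, mu(a,b) = mu(b/a) where mu is the classical Mobius function.
b/a = 19/1 = 19
Prime factorization of 19: primes [19]
19 is squarefree with 1 prime factor(s), so mu(19) = (-1)^1 = -1


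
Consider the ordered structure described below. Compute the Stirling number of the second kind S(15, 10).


S(n,k) = k*S(n-1,k) + S(n-1,k-1).
S(14,10) = 752752, S(14,9) = 5135130
S(15,10) = 10*752752 + 5135130 = 7527520 + 5135130
S(15,10) = 12662650


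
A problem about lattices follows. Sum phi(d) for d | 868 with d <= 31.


Divisors of 868 up to 31: [1, 2, 4, 7, 14, 28, 31]
phi values: [1, 1, 2, 6, 6, 12, 30]
Sum = 58


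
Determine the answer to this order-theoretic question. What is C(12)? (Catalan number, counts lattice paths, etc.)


C(n) = C(2n, n) / (n+1).
C(24, 12) = 2704156
C(12) = 2704156 / 13 = 208012


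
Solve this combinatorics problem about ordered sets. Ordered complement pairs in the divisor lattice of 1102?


Complement pair (a,b): a meet b = bottom, a join b = top.
Here: gcd(a,b)=1 and lcm(a,b)=1102, i.e. a*b=1102 with a,b coprime.
Pairs found: (1,1102), (2,551), (19,58), (29,38), ... (4 more)
Total ordered pairs: 8


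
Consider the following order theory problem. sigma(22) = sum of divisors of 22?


sigma(n) = sum of divisors.
Divisors of 22: [1, 2, 11, 22]
Sum = 36


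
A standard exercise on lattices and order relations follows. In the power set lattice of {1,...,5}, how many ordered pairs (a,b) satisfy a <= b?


The order relation is {(a,b) : a <= b}, reflexive so it includes (a,a).
Examples: ({},{}), ({},{1,2}), ({},{1,2,3}), ({},{1,2,3,4}), ({},{1,2,3,4,5}), ...
Total ordered pairs: 243


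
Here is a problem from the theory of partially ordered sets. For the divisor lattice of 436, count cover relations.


A cover relation a -< b holds when a < b with no c strictly between.
Cover relations:
  1 -< 2
  1 -< 109
  2 -< 4
  2 -< 218
  4 -< 436
  109 -< 218
  218 -< 436
Total: 7


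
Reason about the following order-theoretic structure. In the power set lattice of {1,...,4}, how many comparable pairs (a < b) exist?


A comparable pair {a,b} has a < b or b < a in the order.
Count unordered pairs where one element is strictly below the other.
Examples: {{},{1}}, {{},{2}}, {{},{3}}, {{},{4}}, ...
Total comparable pairs: 65


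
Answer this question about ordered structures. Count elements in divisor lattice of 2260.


Divisors of 2260: [1, 2, 4, 5, 10, 20, 113, 226, 452, 565, 1130, 2260]
Count: 12


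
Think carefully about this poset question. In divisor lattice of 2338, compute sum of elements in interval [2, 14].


Interval [2,14] in divisors of 2338: [2, 14]
Sum = 16


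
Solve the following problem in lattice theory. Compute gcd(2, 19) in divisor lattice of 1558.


In a divisor lattice, meet = gcd (greatest common divisor).
By Euclidean algorithm or factoring: gcd(2,19) = 1


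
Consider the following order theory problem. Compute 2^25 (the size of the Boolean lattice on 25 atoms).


Power set = 2^n.
2^25 = 33554432


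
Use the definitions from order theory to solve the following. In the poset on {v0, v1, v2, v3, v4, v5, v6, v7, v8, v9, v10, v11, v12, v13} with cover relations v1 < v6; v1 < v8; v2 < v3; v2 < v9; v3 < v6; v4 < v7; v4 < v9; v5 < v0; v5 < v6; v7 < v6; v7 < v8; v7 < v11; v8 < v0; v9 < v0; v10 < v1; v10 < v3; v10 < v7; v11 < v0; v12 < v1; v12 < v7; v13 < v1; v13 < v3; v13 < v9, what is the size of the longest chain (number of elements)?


A chain is a totally ordered subset; we count the number of elements in a maximum chain.
Compute, for each element x, the size of the longest chain ending at x:
  v2: 1
  v4: 1
  v5: 1
  v10: 1
  v12: 1
  v13: 1
  ...
A maximum chain: v10 < v1 < v8 < v0
Number of elements in the longest chain: 4


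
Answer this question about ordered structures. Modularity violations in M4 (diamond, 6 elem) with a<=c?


Modular law: if a <= c then a v (b ^ c) = (a v b) ^ c.
Check all triples (a,b,c) with a <= c among 6 elements.
This lattice is modular (diamonds M_m and their chain-products are modular).
Total violating triples: 0


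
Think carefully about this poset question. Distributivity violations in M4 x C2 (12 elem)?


Distributive law: a ^ (b v c) = (a ^ b) v (a ^ c).
Check all 12^3 = 1728 ordered triples (a,b,c).
  e.g. a=(a1,0), b=(a2,0), c=(a3,0): lhs=(a1,0) != rhs=(0,0)
  e.g. a=(a1,0), b=(a2,0), c=(a3,1): lhs=(a1,0) != rhs=(0,0)
Total violating triples: 192


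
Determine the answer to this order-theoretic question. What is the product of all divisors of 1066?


Divisors of 1066: [1, 2, 13, 26, 41, 82, 533, 1066]
Product = n^(d(n)/2) = 1066^(8/2)
Product = 1291304958736


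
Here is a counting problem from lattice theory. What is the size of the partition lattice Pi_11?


B(n) = number of set partitions of an n-element set.
B(n) satisfies the recurrence: B(n+1) = sum_k C(n,k)*B(k).
B(11) = 678570


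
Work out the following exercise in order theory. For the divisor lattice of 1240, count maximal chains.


A maximal chain goes from the minimum element to a maximal element via cover relations.
Counting all min-to-max paths in the cover graph.
Total maximal chains: 20


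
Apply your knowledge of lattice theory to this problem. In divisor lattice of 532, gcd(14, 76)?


Meet=gcd.
gcd(14,76)=2


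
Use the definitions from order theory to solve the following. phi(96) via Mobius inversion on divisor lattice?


phi(n) = n * prod_{p|n} (1 - 1/p).
Prime divisors of 96: [2, 3]
phi(96) = 96 * (1 - 1/2) * (1 - 1/3)
phi(96) = 32


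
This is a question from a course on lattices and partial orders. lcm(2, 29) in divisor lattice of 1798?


Join=lcm.
gcd(2,29)=1
lcm=58


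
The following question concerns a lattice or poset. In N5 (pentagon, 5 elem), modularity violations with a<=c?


Modular law: if a <= c then a v (b ^ c) = (a v b) ^ c.
Check all triples (a,b,c) with a <= c among 5 elements.
  e.g. a=a, b=c, c=b: lhs=a != rhs=b
Total violating triples: 1


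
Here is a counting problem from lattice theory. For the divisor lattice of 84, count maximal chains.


A maximal chain goes from the minimum element to a maximal element via cover relations.
Counting all min-to-max paths in the cover graph.
Total maximal chains: 12


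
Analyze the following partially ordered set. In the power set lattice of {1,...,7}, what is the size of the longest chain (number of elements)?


A chain is a totally ordered subset; we count the number of elements in a maximum chain.
Compute, for each element x, the size of the longest chain ending at x:
  {}: 1
  {1}: 2
  {2}: 2
  {3}: 2
  {4}: 2
  {5}: 2
  ...
A maximum chain: {} < {1} < {1,2} < {1,2,3} < {1,2,3,4} < {1,2,3,4,5} < {1,2,3,4,5,6} < {1,2,3,4,5,6,7}
Number of elements in the longest chain: 8


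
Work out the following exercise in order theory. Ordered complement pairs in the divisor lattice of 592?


Complement pair (a,b): a meet b = bottom, a join b = top.
Here: gcd(a,b)=1 and lcm(a,b)=592, i.e. a*b=592 with a,b coprime.
Pairs found: (1,592), (16,37), (37,16), (592,1)
Total ordered pairs: 4


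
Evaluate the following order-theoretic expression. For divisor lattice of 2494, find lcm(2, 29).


In a divisor lattice, join = lcm (least common multiple).
Compute lcm iteratively: start with first element, then lcm(current, next).
Elements: [2, 29]
lcm(2,29) = 58
Final lcm = 58


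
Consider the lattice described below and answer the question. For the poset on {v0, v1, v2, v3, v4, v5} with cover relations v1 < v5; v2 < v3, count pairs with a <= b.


The order relation is {(a,b) : a <= b}, reflexive so it includes (a,a).
Examples: (v0,v0), (v1,v1), (v1,v5), (v2,v2), (v2,v3), ...
Total ordered pairs: 8


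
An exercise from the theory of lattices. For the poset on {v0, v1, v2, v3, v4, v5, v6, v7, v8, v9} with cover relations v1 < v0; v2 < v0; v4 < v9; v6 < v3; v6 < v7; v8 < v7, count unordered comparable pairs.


A comparable pair {a,b} has a < b or b < a in the order.
Count unordered pairs where one element is strictly below the other.
Examples: {v0,v1}, {v0,v2}, {v3,v6}, {v4,v9}, ...
Total comparable pairs: 6


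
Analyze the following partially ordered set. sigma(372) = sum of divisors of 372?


sigma(n) = sum of divisors.
Divisors of 372: [1, 2, 3, 4, 6, 12, 31, 62, 93, 124, 186, 372]
Sum = 896


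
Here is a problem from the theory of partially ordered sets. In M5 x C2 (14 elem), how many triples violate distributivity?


Distributive law: a ^ (b v c) = (a ^ b) v (a ^ c).
Check all 14^3 = 2744 ordered triples (a,b,c).
  e.g. a=(a1,0), b=(a2,0), c=(a3,0): lhs=(a1,0) != rhs=(0,0)
  e.g. a=(a1,0), b=(a2,0), c=(a3,1): lhs=(a1,0) != rhs=(0,0)
Total violating triples: 480


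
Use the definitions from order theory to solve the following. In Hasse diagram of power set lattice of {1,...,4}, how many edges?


A cover relation a -< b holds when a < b with no c strictly between.
Cover relations:
  {} -< {1}
  {} -< {2}
  {} -< {3}
  {} -< {4}
  {1} -< {1,2}
  {1} -< {1,3}
  {1} -< {1,4}
  {2} -< {1,2}
  ...24 more
Total: 32


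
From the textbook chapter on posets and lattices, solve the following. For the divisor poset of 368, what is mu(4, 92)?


In a divisor lattice, mu(a,b) = mu(b/a) where mu is the classical Mobius function.
b/a = 92/4 = 23
Prime factorization of 23: primes [23]
23 is squarefree with 1 prime factor(s), so mu(23) = (-1)^1 = -1


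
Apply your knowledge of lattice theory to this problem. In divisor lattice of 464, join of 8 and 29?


In a divisor lattice, join = lcm (least common multiple).
gcd(8,29) = 1
lcm(8,29) = 8*29/gcd = 232/1 = 232


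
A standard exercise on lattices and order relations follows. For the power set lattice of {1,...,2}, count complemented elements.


An element a is complemented if some b has a meet b = bottom, a join b = top.
every subset A has complement S\A, so all elements are complemented.
Complemented elements: {}, {1}, {2}, {1,2}
Count: 4


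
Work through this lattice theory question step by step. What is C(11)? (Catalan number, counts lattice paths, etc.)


C(n) = C(2n, n) / (n+1).
C(22, 11) = 705432
C(11) = 705432 / 12 = 58786


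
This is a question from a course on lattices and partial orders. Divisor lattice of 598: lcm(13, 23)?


Join=lcm.
gcd(13,23)=1
lcm=299


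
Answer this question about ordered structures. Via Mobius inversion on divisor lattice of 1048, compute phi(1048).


phi(n) = n * prod_{p|n} (1 - 1/p).
Prime divisors of 1048: [2, 131]
phi(1048) = 1048 * (1 - 1/2) * (1 - 1/131)
phi(1048) = 520


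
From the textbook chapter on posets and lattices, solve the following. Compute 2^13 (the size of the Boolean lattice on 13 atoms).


Power set = 2^n.
2^13 = 8192


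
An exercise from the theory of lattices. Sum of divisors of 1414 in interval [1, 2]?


Interval [1,2] in divisors of 1414: [1, 2]
Sum = 3


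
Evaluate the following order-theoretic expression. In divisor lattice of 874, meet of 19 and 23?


In a divisor lattice, meet = gcd (greatest common divisor).
By Euclidean algorithm or factoring: gcd(19,23) = 1


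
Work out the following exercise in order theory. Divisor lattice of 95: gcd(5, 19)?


Meet=gcd.
gcd(5,19)=1


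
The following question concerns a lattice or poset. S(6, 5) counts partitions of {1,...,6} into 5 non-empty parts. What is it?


S(n,k) = k*S(n-1,k) + S(n-1,k-1).
S(5,5) = 1, S(5,4) = 10
S(6,5) = 5*1 + 10 = 5 + 10
S(6,5) = 15


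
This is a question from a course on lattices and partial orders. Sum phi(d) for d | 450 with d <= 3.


Divisors of 450 up to 3: [1, 2, 3]
phi values: [1, 1, 2]
Sum = 4


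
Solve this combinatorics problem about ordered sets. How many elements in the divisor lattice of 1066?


Divisors of 1066: [1, 2, 13, 26, 41, 82, 533, 1066]
Count: 8


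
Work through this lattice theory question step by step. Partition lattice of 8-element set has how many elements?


B(n) = number of set partitions of an n-element set.
B(n) satisfies the recurrence: B(n+1) = sum_k C(n,k)*B(k).
B(8) = 4140


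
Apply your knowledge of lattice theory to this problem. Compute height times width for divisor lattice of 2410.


Height = length of longest chain minus 1; width = size of largest antichain.
A maximum chain: 1 | 241 | 1205 | 2410  (height 3).
A maximum antichain: {2, 5, 241}  (width 3).
Product = 3 * 3 = 9


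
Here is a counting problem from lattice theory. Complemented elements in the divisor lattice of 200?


An element a is complemented if some b has a meet b = bottom, a join b = top.
a is complemented iff gcd(a, n/a)=1, i.e. a is a unitary divisor of 200.
Complemented elements: 1, 8, 25, 200
Count: 4


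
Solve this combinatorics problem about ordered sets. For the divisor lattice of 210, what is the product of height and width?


Height = length of longest chain minus 1; width = size of largest antichain.
A maximum chain: 1 | 7 | 35 | 105 | 210  (height 4).
A maximum antichain: {6, 10, 14, 15, 21, 35}  (width 6).
Product = 4 * 6 = 24


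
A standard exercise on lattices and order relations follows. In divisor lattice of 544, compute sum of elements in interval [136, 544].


Interval [136,544] in divisors of 544: [136, 272, 544]
Sum = 952


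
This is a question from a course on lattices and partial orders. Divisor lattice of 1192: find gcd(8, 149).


In a divisor lattice, meet = gcd (greatest common divisor).
By Euclidean algorithm or factoring: gcd(8,149) = 1


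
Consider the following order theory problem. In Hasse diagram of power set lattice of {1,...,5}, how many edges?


A cover relation a -< b holds when a < b with no c strictly between.
Cover relations:
  {} -< {1}
  {} -< {2}
  {} -< {3}
  {} -< {4}
  {} -< {5}
  {1} -< {1,2}
  {1} -< {1,3}
  {1} -< {1,4}
  ...72 more
Total: 80


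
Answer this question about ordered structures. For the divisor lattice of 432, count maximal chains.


A maximal chain goes from the minimum element to a maximal element via cover relations.
Counting all min-to-max paths in the cover graph.
Total maximal chains: 35


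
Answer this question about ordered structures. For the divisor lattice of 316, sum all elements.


sigma(n) = sum of divisors.
Divisors of 316: [1, 2, 4, 79, 158, 316]
Sum = 560


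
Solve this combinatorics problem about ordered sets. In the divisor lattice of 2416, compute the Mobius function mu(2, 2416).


In a divisor lattice, mu(a,b) = mu(b/a) where mu is the classical Mobius function.
b/a = 2416/2 = 1208
Prime factorization of 1208: primes [2, 151]
1208 is not squarefree, so mu(1208) = 0
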